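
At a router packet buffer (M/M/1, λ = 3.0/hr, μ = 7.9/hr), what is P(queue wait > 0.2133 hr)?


ρ = 3.0/7.9 = 0.3797
P(Wq > t) = ρ·e^{−(μ−λ)t} = 0.3797·e^{−1.0452}
= 0.3797·0.351632 = 0.133531

Final: 0.133531


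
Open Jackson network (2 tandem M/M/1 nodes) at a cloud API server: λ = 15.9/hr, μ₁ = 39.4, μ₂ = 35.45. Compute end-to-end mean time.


Each node sees arrival rate λ = 15.9/hr (tandem ⇒ throughput preserved).
W₁ = 1/(μ₁−λ) = 1/(39.4−15.9) = 0.04255 hr
W₂ = 1/(μ₂−λ) = 1/(35.45−15.9) = 0.05115 hr
W_total = W₁ + W₂ = 0.04255 + 0.05115 = 0.09370 hr

Final: 0.09370 hr


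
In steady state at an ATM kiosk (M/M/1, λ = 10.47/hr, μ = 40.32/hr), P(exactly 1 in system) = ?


ρ = 10.47/40.32 = 0.2597
P_n = (1−ρ)·ρ^n = (1 − 0.2597)·0.2597^1 = 0.7403·0.259673 = 0.192243

Final: 0.192243


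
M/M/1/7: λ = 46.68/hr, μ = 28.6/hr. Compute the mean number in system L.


ρ = 46.68/28.6 = 1.6322
L = ρ[1 − (K+1)ρ^K + Kρ^(K+1)] / [(1−ρ)(1−ρ^(K+1))]
Numerator: 1.6322·(1 − 8·30.857000 + 7·50.363803) = 174.136997
Denominator: (-0.6322)·(-49.363803) = 31.206208
L = 174.136997/31.206208 = 5.5802

Final: 5.5802


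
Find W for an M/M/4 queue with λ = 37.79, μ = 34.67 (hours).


a = 1.0900; ρ = 0.2725; P₀ = 0.335491
Lq = P₀·a^c·ρ/(c!(1−ρ)²) = 0.01016
Wq = Lq/λ = 0.01016/37.79 = 0.0002688 hr
W = Wq + 1/μ = 0.0002688 + 0.02884 = 0.02911 hr

Final: 0.02911 hr


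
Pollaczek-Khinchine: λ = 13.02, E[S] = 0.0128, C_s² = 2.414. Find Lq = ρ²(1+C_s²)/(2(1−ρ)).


ρ = λ·E[S] = 13.02·0.0128 = 0.1667
Lq = ρ²(1+C_s²)/(2(1−ρ)) = 0.02777·(1+2.414)/(2·0.8333)
= 0.02777·3.4140/1.6667 = 0.05689

Final: 0.05689


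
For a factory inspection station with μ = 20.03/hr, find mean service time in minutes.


Mean service time = 1/μ = 1/20.03 hour = 0.04993 hour
In minutes: 0.04993 × 60 = 2.9955 min

Final: 2.9955 min


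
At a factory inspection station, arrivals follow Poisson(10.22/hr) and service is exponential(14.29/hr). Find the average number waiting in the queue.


ρ = 10.22/14.29 = 0.7152
Lq = ρ²/(1−ρ) = 0.5115/0.2848 = 1.7959

Final: 1.7959


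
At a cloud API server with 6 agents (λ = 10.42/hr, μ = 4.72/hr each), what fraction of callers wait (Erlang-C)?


a = λ/μ = 2.2076; ρ = a/6 = 0.3679
P₀ = 0.109666 (from M/M/c formula)
C(c,a) = [a^c/(c!(1−ρ))]·P₀ = [115.75888/(720·0.6321)]·0.109666
= 0.25437·0.109666 = 0.027895

Final: 0.027895


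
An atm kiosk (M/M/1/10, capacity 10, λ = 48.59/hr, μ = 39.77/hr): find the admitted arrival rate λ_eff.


ρ = 1.2218; P_K = (1−ρ)ρ^10/(1−ρ^11) = 0.204053
λ_eff = λ(1 − P_K) = 48.59·(1 − 0.204053) = 48.59·0.795947 = 38.6751 /hr

Final: 38.6751 /hr


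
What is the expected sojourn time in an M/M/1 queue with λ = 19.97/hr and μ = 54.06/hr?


W = 1/(μ−λ) = 1/(54.06 − 19.97) = 1/34.09 = 0.02933 hr

Final: 0.02933 hr


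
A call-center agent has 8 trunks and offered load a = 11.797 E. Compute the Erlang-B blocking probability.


B(c,a) = (a^c/c!) / Σ_{k=0}^{c} a^k/k!
a^8/8! = 9303.623176
Σ terms (k=0..8): 1.00000 + 11.79700 + 69.58460 + 273.62986 + 807.00286 + 1904.04256 + 3743.66501 + 6309.14516 + 9303.62318 = 22423.490226
B = 9303.623176/22423.490226 = 0.414905

Final: 0.414905


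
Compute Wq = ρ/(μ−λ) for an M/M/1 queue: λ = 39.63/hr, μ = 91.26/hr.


ρ = 39.63/91.26 = 0.4343
Wq = ρ/(μ−λ) = 0.4343/(91.26 − 39.63) = 0.4343/51.63 = 0.008411 hr

Final: 0.008411 hr


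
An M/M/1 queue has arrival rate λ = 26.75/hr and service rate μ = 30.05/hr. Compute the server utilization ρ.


ρ = λ/μ = 26.75/30.05 = 0.8902

Final: 0.8902


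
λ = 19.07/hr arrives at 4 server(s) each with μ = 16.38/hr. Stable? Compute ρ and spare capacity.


Total capacity cμ = 4·16.38 = 65.52/hr
ρ = λ/(cμ) = 19.07/65.52 = 0.2911
Stable ⇔ ρ < 1: YES
Spare capacity = cμ − λ = 65.52 − 19.07 = 46.45/hr

Final: ρ = 0.2911; stable; margin = 46.45/hr


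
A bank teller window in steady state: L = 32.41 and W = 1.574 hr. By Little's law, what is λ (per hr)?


λ = L/W = 32.41/1.574 = 20.5909 /hr

Final: 20.5909 /hr


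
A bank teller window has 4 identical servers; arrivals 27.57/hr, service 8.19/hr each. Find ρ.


ρ = λ/(cμ) = 27.57/(4·8.19) = 27.57/32.76 = 0.8416

Final: 0.8416


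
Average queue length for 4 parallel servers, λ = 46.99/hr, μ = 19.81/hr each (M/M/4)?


a = λ/μ = 2.3720; ρ = a/4 = 0.5930
P₀ = 0.085831
Lq = P₀·a^c·ρ / (c!·(1−ρ)²) = 0.085831·31.65803·0.5930/(24·0.16564)
= 0.40533

Final: 0.40533


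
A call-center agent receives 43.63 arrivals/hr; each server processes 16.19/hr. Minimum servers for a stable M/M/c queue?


Stability requires cμ > λ ⇔ c > λ/μ.
λ/μ = 43.63/16.19 = 2.6949
Minimum integer c = ⌊2.6949⌋ + 1 = 3
Check: 3·16.19 = 48.57 > 43.63, while 2·16.19 = 32.38 ≤ 43.63

Final: 3 servers


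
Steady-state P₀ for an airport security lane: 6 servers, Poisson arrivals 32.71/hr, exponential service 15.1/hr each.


a = λ/μ = 32.71/15.1 = 2.1662; ρ = a/c = 0.3610
Σ_{k=0}^{5} a^k/k! (terms k=0..5) = 1.00000 + 2.16623 + 2.34627 + 1.69418 + 0.91749 + 0.39750 = 8.52166
Tail: a^6/(6!(1−ρ)) = 103.32885/(720·0.6390) = 0.22460
P₀ = 1/(8.52166 + 0.22460) = 1/8.74627 = 0.114335

Final: 0.114335


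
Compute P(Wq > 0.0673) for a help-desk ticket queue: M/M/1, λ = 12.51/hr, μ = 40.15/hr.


ρ = 12.51/40.15 = 0.3116
P(Wq > t) = ρ·e^{−(μ−λ)t} = 0.3116·e^{−1.8602}
= 0.3116·0.155646 = 0.048496

Final: 0.048496


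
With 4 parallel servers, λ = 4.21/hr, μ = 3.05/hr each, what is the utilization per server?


ρ = λ/(cμ) = 4.21/(4·3.05) = 4.21/12.20 = 0.3451

Final: 0.3451


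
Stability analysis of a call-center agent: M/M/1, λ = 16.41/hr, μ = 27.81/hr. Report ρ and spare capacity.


Total capacity cμ = 1·27.81 = 27.81/hr
ρ = λ/(cμ) = 16.41/27.81 = 0.5901
Stable ⇔ ρ < 1: YES
Spare capacity = cμ − λ = 27.81 − 16.41 = 11.40/hr

Final: ρ = 0.5901; stable; margin = 11.40/hr


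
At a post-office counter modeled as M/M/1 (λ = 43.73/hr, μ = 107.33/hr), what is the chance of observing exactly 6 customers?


ρ = 43.73/107.33 = 0.4074
P_n = (1−ρ)·ρ^n = (1 − 0.4074)·0.4074^6 = 0.5926·0.004575 = 0.002711

Final: 0.002711


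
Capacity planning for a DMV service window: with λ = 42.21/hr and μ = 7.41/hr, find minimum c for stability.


Stability requires cμ > λ ⇔ c > λ/μ.
λ/μ = 42.21/7.41 = 5.6964
Minimum integer c = ⌊5.6964⌋ + 1 = 6
Check: 6·7.41 = 44.46 > 42.21, while 5·7.41 = 37.05 ≤ 42.21

Final: 6 servers


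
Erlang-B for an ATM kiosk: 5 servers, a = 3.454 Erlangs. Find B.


B(c,a) = (a^c/c!) / Σ_{k=0}^{c} a^k/k!
a^5/5! = 4.096665
Σ terms (k=0..5): 1.00000 + 3.45400 + 5.96506 + 6.86777 + 5.93032 + 4.09666 = 27.313812
B = 4.096665/27.313812 = 0.149985

Final: 0.149985


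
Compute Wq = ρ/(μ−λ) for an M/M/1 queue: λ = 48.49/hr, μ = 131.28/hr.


ρ = 48.49/131.28 = 0.3694
Wq = ρ/(μ−λ) = 0.3694/(131.28 − 48.49) = 0.3694/82.79 = 0.004461 hr

Final: 0.004461 hr


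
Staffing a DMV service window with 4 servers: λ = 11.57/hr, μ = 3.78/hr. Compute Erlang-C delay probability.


a = λ/μ = 3.0608; ρ = a/4 = 0.7652
P₀ = 0.034363 (from M/M/c formula)
C(c,a) = [a^c/(c!(1−ρ))]·P₀ = [87.77407/(24·0.2348)]·0.034363
= 15.57681·0.034363 = 0.535259

Final: 0.535259


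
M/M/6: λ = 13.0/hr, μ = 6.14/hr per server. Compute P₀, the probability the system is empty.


a = λ/μ = 13.0/6.14 = 2.1173; ρ = a/c = 0.3529
Σ_{k=0}^{5} a^k/k! (terms k=0..5) = 1.00000 + 2.11726 + 2.24140 + 1.58188 + 0.83731 + 0.35456 = 8.13243
Tail: a^6/(6!(1−ρ)) = 90.08446/(720·0.6471) = 0.19334
P₀ = 1/(8.13243 + 0.19334) = 1/8.32577 = 0.120109

Final: 0.120109


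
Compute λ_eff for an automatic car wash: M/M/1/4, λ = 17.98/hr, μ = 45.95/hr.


ρ = 0.3913; P_K = (1−ρ)ρ^4/(1−ρ^5) = 0.014402
λ_eff = λ(1 − P_K) = 17.98·(1 − 0.014402) = 17.98·0.985598 = 17.7211 /hr

Final: 17.7211 /hr


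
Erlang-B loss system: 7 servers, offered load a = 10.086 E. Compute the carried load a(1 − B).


B(7,10.086) = 0.412856 (Erlang-B)
Carried load = a(1 − B) = 10.086·(1 − 0.412856) = 10.086·0.587144 = 5.9219 E

Final: 5.9219 Erlangs


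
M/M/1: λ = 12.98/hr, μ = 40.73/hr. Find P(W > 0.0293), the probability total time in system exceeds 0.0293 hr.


W ~ Exponential(μ−λ) for M/M/1.
μ − λ = 40.73 − 12.98 = 27.7500
P(W > t) = e^{−(μ−λ)t} = e^{−0.8131} = 0.443492

Final: 0.443492


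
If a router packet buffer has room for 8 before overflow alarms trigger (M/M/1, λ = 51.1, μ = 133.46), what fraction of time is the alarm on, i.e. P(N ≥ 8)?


ρ = 51.1/133.46 = 0.3829
P(N ≥ n) = ρ^n = 0.3829^8 = 0.0004619

Final: 0.0004619


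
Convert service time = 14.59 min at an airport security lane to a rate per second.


μ = 1/(service time) in consistent units.
1 second = 0.0166667 min, so μ = 0.0166667/14.59 = 0.001142 per second

Final: 0.001142 /sec


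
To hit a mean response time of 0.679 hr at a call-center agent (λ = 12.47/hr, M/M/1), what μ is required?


W = 1/(μ−λ) ⇒ μ − λ = 1/W = 1/0.679 = 1.4728
μ = λ + 1/W = 12.47 + 1.4728 = 13.9428 per hr

Final: 13.9428 /hr


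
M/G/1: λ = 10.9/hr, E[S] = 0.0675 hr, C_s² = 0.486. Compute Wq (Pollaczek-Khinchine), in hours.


ρ = λ·E[S] = 10.9·0.0675 = 0.7358
E[S²] = E[S]²(1+C_s²) = 0.0675²·(1+0.486) = 0.006771
Wq = λ·E[S²]/(2(1−ρ)) = 10.9·0.006771/(2·0.2642) = 0.13964 hr

Final: 0.13964 hr


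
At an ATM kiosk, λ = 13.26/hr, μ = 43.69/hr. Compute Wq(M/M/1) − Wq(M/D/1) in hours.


ρ = 13.26/43.69 = 0.3035
Wq(M/M/1) = ρ/(μ−λ) = 0.3035/30.43 = 0.009974 hr
Wq(M/D/1) = ρ/(2(μ−λ)) = 0.004987 hr
Savings = 0.009974 − 0.004987 = 0.004987 hr

Final: 0.004987 hr


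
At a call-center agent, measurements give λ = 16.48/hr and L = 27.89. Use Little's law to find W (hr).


W = L/λ = 27.89/16.48 = 1.6924 hr

Final: 1.6924 hr


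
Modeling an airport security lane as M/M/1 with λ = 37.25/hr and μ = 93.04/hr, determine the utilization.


ρ = λ/μ = 37.25/93.04 = 0.4004

Final: 0.4004


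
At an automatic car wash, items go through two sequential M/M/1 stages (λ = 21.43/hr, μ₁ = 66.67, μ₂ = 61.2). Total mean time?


Each node sees arrival rate λ = 21.43/hr (tandem ⇒ throughput preserved).
W₁ = 1/(μ₁−λ) = 1/(66.67−21.43) = 0.02210 hr
W₂ = 1/(μ₂−λ) = 1/(61.2−21.43) = 0.02514 hr
W_total = W₁ + W₂ = 0.02210 + 0.02514 = 0.04725 hr

Final: 0.04725 hr


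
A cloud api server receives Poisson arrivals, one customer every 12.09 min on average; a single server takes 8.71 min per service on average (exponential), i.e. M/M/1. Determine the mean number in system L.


λ = 60/12.09 = 4.9628 /hr
μ = 60/8.71 = 6.8886 /hr
ρ = λ/μ = 4.9628/6.8886 = 0.7204
L = ρ/(1−ρ) = 0.7204/0.2796 = 2.5769

Final: 2.5769


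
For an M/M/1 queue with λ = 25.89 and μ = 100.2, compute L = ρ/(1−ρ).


ρ = λ/μ = 25.89/100.2 = 0.2584
L = ρ/(1−ρ) = 0.2584/(1 − 0.2584) = 0.2584/0.7416 = 0.3484

Final: 0.3484


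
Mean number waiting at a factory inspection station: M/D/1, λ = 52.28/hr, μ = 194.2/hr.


ρ = 52.28/194.2 = 0.2692
M/D/1: Lq = ρ²/(2(1−ρ)) = 0.07247/(2·0.7308) = 0.04958

Final: 0.04958


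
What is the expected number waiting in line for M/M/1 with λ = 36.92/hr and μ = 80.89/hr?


ρ = 36.92/80.89 = 0.4564
Lq = ρ²/(1−ρ) = 0.2083/0.5436 = 0.3832

Final: 0.3832


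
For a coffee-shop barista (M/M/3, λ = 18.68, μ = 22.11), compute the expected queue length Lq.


a = λ/μ = 0.8449; ρ = a/3 = 0.2816
P₀ = 0.427044
Lq = P₀·a^c·ρ / (c!·(1−ρ)²) = 0.427044·0.60307·0.2816/(6·0.51607)
= 0.02342

Final: 0.02342


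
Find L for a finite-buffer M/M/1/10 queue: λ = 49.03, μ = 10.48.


ρ = 49.03/10.48 = 4.6784
L = ρ[1 − (K+1)ρ^K + Kρ^(K+1)] / [(1−ρ)(1−ρ^(K+1))]
Numerator: 4.6784·(1 − 11·5023496.522825 + 10·23502102.529971) = 841007494.257600
Denominator: (-3.6784)·(-23502101.529971) = 86450955.532479
L = 841007494.257600/86450955.532479 = 9.7281

Final: 9.7281


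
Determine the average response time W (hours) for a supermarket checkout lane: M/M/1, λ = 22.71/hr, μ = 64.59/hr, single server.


W = 1/(μ−λ) = 1/(64.59 − 22.71) = 1/41.88 = 0.02388 hr

Final: 0.02388 hr


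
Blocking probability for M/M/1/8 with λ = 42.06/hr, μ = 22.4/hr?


ρ = λ/μ = 42.06/22.4 = 1.8777
P_K = (1−ρ)ρ^K/(1−ρ^(K+1)) = (-0.8777·154.514770)/(1 − 290.129073)
= -135.614303/-289.129073 = 0.469044

Final: 0.469044


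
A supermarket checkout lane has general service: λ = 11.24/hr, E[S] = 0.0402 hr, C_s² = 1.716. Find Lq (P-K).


ρ = λ·E[S] = 11.24·0.0402 = 0.4518
Lq = ρ²(1+C_s²)/(2(1−ρ)) = 0.2042·(1+1.716)/(2·0.5482)
= 0.2042·2.7160/1.0963 = 0.50581

Final: 0.50581


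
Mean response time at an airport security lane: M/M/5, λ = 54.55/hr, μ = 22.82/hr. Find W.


a = 2.3904; ρ = 0.4781; P₀ = 0.089839
Lq = P₀·a^c·ρ/(c!(1−ρ)²) = 0.10256
Wq = Lq/λ = 0.10256/54.55 = 0.001880 hr
W = Wq + 1/μ = 0.001880 + 0.04382 = 0.04570 hr

Final: 0.04570 hr


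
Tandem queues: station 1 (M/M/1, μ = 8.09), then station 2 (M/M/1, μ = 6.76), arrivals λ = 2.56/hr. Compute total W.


Each node sees arrival rate λ = 2.56/hr (tandem ⇒ throughput preserved).
W₁ = 1/(μ₁−λ) = 1/(8.09−2.56) = 0.18083 hr
W₂ = 1/(μ₂−λ) = 1/(6.76−2.56) = 0.23810 hr
W_total = W₁ + W₂ = 0.18083 + 0.23810 = 0.41893 hr

Final: 0.41893 hr


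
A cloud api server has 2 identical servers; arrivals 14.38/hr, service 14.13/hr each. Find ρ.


ρ = λ/(cμ) = 14.38/(2·14.13) = 14.38/28.26 = 0.5088

Final: 0.5088


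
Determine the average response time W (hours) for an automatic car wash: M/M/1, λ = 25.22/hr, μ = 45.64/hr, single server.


W = 1/(μ−λ) = 1/(45.64 − 25.22) = 1/20.42 = 0.04897 hr

Final: 0.04897 hr


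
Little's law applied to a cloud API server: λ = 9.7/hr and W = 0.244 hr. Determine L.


L = λW = 9.7·0.244 = 2.3668

Final: 2.3668


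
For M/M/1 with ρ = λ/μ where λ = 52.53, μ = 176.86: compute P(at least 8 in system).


ρ = 52.53/176.86 = 0.2970
P(N ≥ n) = ρ^n = 0.2970^8 = 0.00006057

Final: 0.00006057


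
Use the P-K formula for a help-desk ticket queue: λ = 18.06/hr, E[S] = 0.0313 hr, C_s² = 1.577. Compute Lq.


ρ = λ·E[S] = 18.06·0.0313 = 0.5653
Lq = ρ²(1+C_s²)/(2(1−ρ)) = 0.3195·(1+1.577)/(2·0.4347)
= 0.3195·2.5770/0.8694 = 0.94710

Final: 0.94710


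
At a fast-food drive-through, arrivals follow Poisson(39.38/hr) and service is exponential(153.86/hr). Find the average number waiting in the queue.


ρ = 39.38/153.86 = 0.2559
Lq = ρ²/(1−ρ) = 0.06551/0.7441 = 0.08804

Final: 0.08804


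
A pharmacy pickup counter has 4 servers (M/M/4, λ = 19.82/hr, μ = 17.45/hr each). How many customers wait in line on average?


a = λ/μ = 1.1358; ρ = a/4 = 0.2840
P₀ = 0.320316
Lq = P₀·a^c·ρ / (c!·(1−ρ)²) = 0.320316·1.66430·0.2840/(24·0.51272)
= 0.01230

Final: 0.01230


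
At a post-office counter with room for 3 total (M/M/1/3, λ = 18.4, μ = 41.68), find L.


ρ = 18.4/41.68 = 0.4415
L = ρ[1 − (K+1)ρ^K + Kρ^(K+1)] / [(1−ρ)(1−ρ^(K+1))]
Numerator: 0.4415·(1 − 4·0.086034 + 3·0.037980) = 0.339837
Denominator: (0.5585)·(0.962020) = 0.537328
L = 0.339837/0.537328 = 0.6325

Final: 0.6325


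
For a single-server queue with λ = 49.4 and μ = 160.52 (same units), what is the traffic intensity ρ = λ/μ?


ρ = λ/μ = 49.4/160.52 = 0.3077

Final: 0.3077


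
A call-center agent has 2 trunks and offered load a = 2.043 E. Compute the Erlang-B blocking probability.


B(c,a) = (a^c/c!) / Σ_{k=0}^{c} a^k/k!
a^2/2! = 2.086925
Σ terms (k=0..2): 1.00000 + 2.04300 + 2.08692 = 5.129925
B = 2.086925/5.129925 = 0.406814

Final: 0.406814


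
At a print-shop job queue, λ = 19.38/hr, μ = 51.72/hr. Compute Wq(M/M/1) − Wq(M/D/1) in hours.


ρ = 19.38/51.72 = 0.3747
Wq(M/M/1) = ρ/(μ−λ) = 0.3747/32.34 = 0.01159 hr
Wq(M/D/1) = ρ/(2(μ−λ)) = 0.005793 hr
Savings = 0.01159 − 0.005793 = 0.005793 hr

Final: 0.005793 hr


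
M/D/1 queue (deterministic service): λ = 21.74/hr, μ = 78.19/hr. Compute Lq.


ρ = 21.74/78.19 = 0.2780
M/D/1: Lq = ρ²/(2(1−ρ)) = 0.07731/(2·0.7220) = 0.05354

Final: 0.05354


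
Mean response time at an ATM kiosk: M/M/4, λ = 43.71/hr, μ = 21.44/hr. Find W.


a = 2.0387; ρ = 0.5097; P₀ = 0.125044
Lq = P₀·a^c·ρ/(c!(1−ρ)²) = 0.19081
Wq = Lq/λ = 0.19081/43.71 = 0.004365 hr
W = Wq + 1/μ = 0.004365 + 0.04664 = 0.05101 hr

Final: 0.05101 hr


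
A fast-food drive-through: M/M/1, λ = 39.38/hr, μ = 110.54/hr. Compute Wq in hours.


ρ = 39.38/110.54 = 0.3563
Wq = ρ/(μ−λ) = 0.3563/(110.54 − 39.38) = 0.3563/71.16 = 0.005006 hr

Final: 0.005006 hr


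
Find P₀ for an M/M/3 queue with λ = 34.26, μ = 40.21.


a = λ/μ = 34.26/40.21 = 0.8520; ρ = a/c = 0.2840
Σ_{k=0}^{2} a^k/k! (terms k=0..2) = 1.00000 + 0.85203 + 0.36297 = 2.21500
Tail: a^3/(3!(1−ρ)) = 0.61853/(6·0.7160) = 0.14398
P₀ = 1/(2.21500 + 0.14398) = 1/2.35898 = 0.423912

Final: 0.423912


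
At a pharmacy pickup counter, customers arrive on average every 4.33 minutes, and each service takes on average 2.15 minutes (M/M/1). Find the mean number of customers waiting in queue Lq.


λ = 60/4.33 = 13.8568 /hr
μ = 60/2.15 = 27.9070 /hr
ρ = λ/μ = 13.8568/27.9070 = 0.4965
Lq = ρ²/(1−ρ) = 0.2465/0.5035 = 0.4897

Final: 0.4897


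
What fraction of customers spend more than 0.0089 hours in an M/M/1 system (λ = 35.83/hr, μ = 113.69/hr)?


W ~ Exponential(μ−λ) for M/M/1.
μ − λ = 113.69 − 35.83 = 77.8600
P(W > t) = e^{−(μ−λ)t} = e^{−0.6930} = 0.500097

Final: 0.500097


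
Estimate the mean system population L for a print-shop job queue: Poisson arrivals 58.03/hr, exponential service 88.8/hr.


ρ = λ/μ = 58.03/88.8 = 0.6535
L = ρ/(1−ρ) = 0.6535/(1 − 0.6535) = 0.6535/0.3465 = 1.8859

Final: 1.8859


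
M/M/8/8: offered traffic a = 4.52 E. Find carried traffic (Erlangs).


B(8,4.52) = 0.049073 (Erlang-B)
Carried load = a(1 − B) = 4.52·(1 − 0.049073) = 4.52·0.950927 = 4.2982 E

Final: 4.2982 Erlangs


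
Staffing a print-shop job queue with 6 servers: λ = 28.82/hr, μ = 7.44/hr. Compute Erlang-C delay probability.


a = λ/μ = 3.8737; ρ = a/6 = 0.6456
P₀ = 0.019248 (from M/M/c formula)
C(c,a) = [a^c/(c!(1−ρ))]·P₀ = [3378.51807/(720·0.3544)]·0.019248
= 13.24072·0.019248 = 0.254854

Final: 0.254854


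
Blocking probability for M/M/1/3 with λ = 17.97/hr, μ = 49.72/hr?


ρ = λ/μ = 17.97/49.72 = 0.3614
P_K = (1−ρ)ρ^K/(1−ρ^(K+1)) = (0.6386·0.047212)/(1 − 0.017063)
= 0.030148/0.982937 = 0.030672

Final: 0.030672


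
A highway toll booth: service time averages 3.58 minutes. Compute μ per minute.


μ = 1/(service time) in consistent units.
1 minute = 1 min, so μ = 1/3.58 = 0.2793 per minute

Final: 0.2793 /min


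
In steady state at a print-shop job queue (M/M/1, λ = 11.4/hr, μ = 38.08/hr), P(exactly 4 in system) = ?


ρ = 11.4/38.08 = 0.2994
P_n = (1−ρ)·ρ^n = (1 − 0.2994)·0.2994^4 = 0.7006·0.008032 = 0.005628

Final: 0.005628


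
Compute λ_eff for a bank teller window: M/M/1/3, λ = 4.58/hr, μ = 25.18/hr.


ρ = 0.1819; P_K = (1−ρ)ρ^3/(1−ρ^4) = 0.004929
λ_eff = λ(1 − P_K) = 4.58·(1 − 0.004929) = 4.58·0.995071 = 4.5574 /hr

Final: 4.5574 /hr


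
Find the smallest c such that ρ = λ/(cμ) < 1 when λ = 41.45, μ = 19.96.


Stability requires cμ > λ ⇔ c > λ/μ.
λ/μ = 41.45/19.96 = 2.0767
Minimum integer c = ⌊2.0767⌋ + 1 = 3
Check: 3·19.96 = 59.88 > 41.45, while 2·19.96 = 39.92 ≤ 41.45

Final: 3 servers


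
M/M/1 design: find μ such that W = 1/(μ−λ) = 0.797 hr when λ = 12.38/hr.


W = 1/(μ−λ) ⇒ μ − λ = 1/W = 1/0.797 = 1.2547
μ = λ + 1/W = 12.38 + 1.2547 = 13.6347 per hr

Final: 13.6347 /hr


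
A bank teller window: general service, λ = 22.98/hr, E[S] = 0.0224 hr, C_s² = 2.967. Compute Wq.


ρ = λ·E[S] = 22.98·0.0224 = 0.5148
E[S²] = E[S]²(1+C_s²) = 0.0224²·(1+2.967) = 0.001990
Wq = λ·E[S²]/(2(1−ρ)) = 22.98·0.001990/(2·0.4852) = 0.04713 hr

Final: 0.04713 hr


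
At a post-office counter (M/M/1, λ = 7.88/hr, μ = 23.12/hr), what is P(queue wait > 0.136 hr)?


ρ = 7.88/23.12 = 0.3408
P(Wq > t) = ρ·e^{−(μ−λ)t} = 0.3408·e^{−2.0726}
= 0.3408·0.125853 = 0.042895

Final: 0.042895


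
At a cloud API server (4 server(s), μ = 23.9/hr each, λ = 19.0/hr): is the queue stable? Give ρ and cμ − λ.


Total capacity cμ = 4·23.9 = 95.60/hr
ρ = λ/(cμ) = 19.0/95.60 = 0.1987
Stable ⇔ ρ < 1: YES
Spare capacity = cμ − λ = 95.60 − 19.0 = 76.60/hr

Final: ρ = 0.1987; stable; margin = 76.60/hr


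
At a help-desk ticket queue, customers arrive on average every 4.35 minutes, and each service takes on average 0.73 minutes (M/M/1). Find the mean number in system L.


λ = 60/4.35 = 13.7931 /hr
μ = 60/0.73 = 82.1918 /hr
ρ = λ/μ = 13.7931/82.1918 = 0.1678
L = ρ/(1−ρ) = 0.1678/0.8322 = 0.2017

Final: 0.2017


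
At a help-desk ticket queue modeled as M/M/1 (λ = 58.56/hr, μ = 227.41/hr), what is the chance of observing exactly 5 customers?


ρ = 58.56/227.41 = 0.2575
P_n = (1−ρ)·ρ^n = (1 − 0.2575)·0.2575^5 = 0.7425·0.001132 = 0.0008407

Final: 0.0008407


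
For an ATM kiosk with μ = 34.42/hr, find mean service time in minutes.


Mean service time = 1/μ = 1/34.42 hour = 0.02905 hour
In minutes: 0.02905 × 60 = 1.7432 min

Final: 1.7432 min


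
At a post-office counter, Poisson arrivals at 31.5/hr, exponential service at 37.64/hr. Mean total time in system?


W = 1/(μ−λ) = 1/(37.64 − 31.5) = 1/6.14 = 0.1629 hr

Final: 0.1629 hr


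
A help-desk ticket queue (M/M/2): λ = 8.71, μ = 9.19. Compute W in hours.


a = 0.9478; ρ = 0.4739; P₀ = 0.356958
Lq = P₀·a^c·ρ/(c!(1−ρ)²) = 0.27448
Wq = Lq/λ = 0.27448/8.71 = 0.03151 hr
W = Wq + 1/μ = 0.03151 + 0.10881 = 0.14033 hr

Final: 0.14033 hr


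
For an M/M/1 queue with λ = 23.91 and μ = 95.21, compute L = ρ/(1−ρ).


ρ = λ/μ = 23.91/95.21 = 0.2511
L = ρ/(1−ρ) = 0.2511/(1 − 0.2511) = 0.2511/0.7489 = 0.3353

Final: 0.3353


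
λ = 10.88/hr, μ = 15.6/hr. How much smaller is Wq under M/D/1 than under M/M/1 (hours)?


ρ = 10.88/15.6 = 0.6974
Wq(M/M/1) = ρ/(μ−λ) = 0.6974/4.72 = 0.14776 hr
Wq(M/D/1) = ρ/(2(μ−λ)) = 0.07388 hr
Savings = 0.14776 − 0.07388 = 0.07388 hr

Final: 0.07388 hr


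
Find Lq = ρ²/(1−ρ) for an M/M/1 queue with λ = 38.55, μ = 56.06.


ρ = 38.55/56.06 = 0.6877
Lq = ρ²/(1−ρ) = 0.4729/0.3123 = 1.5139

Final: 1.5139


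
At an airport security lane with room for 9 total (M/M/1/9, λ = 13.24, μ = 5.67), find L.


ρ = 13.24/5.67 = 2.3351
L = ρ[1 − (K+1)ρ^K + Kρ^(K+1)] / [(1−ρ)(1−ρ^(K+1))]
Numerator: 2.3351·(1 − 10·2064.164648 + 9·4820.024682) = 53099.114923
Denominator: (-1.3351)·(-4819.024682) = 6433.865404
L = 53099.114923/6433.865404 = 8.2531

Final: 8.2531


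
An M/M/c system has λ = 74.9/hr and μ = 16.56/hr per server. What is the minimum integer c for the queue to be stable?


Stability requires cμ > λ ⇔ c > λ/μ.
λ/μ = 74.9/16.56 = 4.5229
Minimum integer c = ⌊4.5229⌋ + 1 = 5
Check: 5·16.56 = 82.80 > 74.9, while 4·16.56 = 66.24 ≤ 74.9

Final: 5 servers


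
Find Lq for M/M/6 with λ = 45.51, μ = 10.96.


a = λ/μ = 4.1524; ρ = a/6 = 0.6921
P₀ = 0.013986
Lq = P₀·a^c·ρ / (c!·(1−ρ)²) = 0.013986·5125.98922·0.6921/(720·0.09483)
= 0.72670

Final: 0.72670


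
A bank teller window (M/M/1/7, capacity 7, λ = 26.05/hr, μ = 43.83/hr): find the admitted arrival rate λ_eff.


ρ = 0.5943; P_K = (1−ρ)ρ^7/(1−ρ^8) = 0.010795
λ_eff = λ(1 − P_K) = 26.05·(1 − 0.010795) = 26.05·0.989205 = 25.7688 /hr

Final: 25.7688 /hr


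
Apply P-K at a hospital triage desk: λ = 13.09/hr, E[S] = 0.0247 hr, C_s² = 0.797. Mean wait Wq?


ρ = λ·E[S] = 13.09·0.0247 = 0.3233
E[S²] = E[S]²(1+C_s²) = 0.0247²·(1+0.797) = 0.001096
Wq = λ·E[S²]/(2(1−ρ)) = 13.09·0.001096/(2·0.6767) = 0.01060 hr

Final: 0.01060 hr


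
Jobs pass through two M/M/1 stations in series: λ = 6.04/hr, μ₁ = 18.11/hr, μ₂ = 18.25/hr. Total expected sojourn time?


Each node sees arrival rate λ = 6.04/hr (tandem ⇒ throughput preserved).
W₁ = 1/(μ₁−λ) = 1/(18.11−6.04) = 0.08285 hr
W₂ = 1/(μ₂−λ) = 1/(18.25−6.04) = 0.08190 hr
W_total = W₁ + W₂ = 0.08285 + 0.08190 = 0.16475 hr

Final: 0.16475 hr


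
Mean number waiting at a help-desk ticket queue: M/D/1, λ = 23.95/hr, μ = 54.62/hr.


ρ = 23.95/54.62 = 0.4385
M/D/1: Lq = ρ²/(2(1−ρ)) = 0.1923/(2·0.5615) = 0.17120

Final: 0.17120


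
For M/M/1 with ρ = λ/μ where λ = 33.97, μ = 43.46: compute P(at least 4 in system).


ρ = 33.97/43.46 = 0.7816
P(N ≥ n) = ρ^n = 0.7816^4 = 0.373270

Final: 0.373270


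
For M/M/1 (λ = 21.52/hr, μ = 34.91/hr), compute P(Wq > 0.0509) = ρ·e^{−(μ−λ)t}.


ρ = 21.52/34.91 = 0.6164
P(Wq > t) = ρ·e^{−(μ−λ)t} = 0.6164·e^{−0.6816}
= 0.6164·0.505832 = 0.311816

Final: 0.311816


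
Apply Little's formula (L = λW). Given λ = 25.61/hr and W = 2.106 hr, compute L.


L = λW = 25.61·2.106 = 53.9347

Final: 53.9347


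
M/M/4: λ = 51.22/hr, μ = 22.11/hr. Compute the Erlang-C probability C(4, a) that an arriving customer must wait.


a = λ/μ = 2.3166; ρ = a/4 = 0.5791
P₀ = 0.091547 (from M/M/c formula)
C(c,a) = [a^c/(c!(1−ρ))]·P₀ = [28.80072/(24·0.4209)]·0.091547
= 2.85144·0.091547 = 0.261039

Final: 0.261039


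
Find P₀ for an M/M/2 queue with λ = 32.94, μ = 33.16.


a = λ/μ = 32.94/33.16 = 0.9934; ρ = a/c = 0.4967
Σ_{k=0}^{1} a^k/k! (terms k=0..1) = 1.00000 + 0.99337 = 1.99337
Tail: a^2/(2!(1−ρ)) = 0.98678/(2·0.5033) = 0.98027
P₀ = 1/(1.99337 + 0.98027) = 1/2.97364 = 0.336289

Final: 0.336289


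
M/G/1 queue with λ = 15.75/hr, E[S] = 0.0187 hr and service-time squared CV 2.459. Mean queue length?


ρ = λ·E[S] = 15.75·0.0187 = 0.2945
Lq = ρ²(1+C_s²)/(2(1−ρ)) = 0.08674·(1+2.459)/(2·0.7055)
= 0.08674·3.4590/1.4109 = 0.21266

Final: 0.21266


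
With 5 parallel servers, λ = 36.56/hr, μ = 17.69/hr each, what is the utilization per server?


ρ = λ/(cμ) = 36.56/(5·17.69) = 36.56/88.45 = 0.4133

Final: 0.4133


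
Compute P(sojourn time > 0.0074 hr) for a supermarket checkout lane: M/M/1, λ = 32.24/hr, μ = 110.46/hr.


W ~ Exponential(μ−λ) for M/M/1.
μ − λ = 110.46 − 32.24 = 78.2200
P(W > t) = e^{−(μ−λ)t} = e^{−0.5788} = 0.560555

Final: 0.560555


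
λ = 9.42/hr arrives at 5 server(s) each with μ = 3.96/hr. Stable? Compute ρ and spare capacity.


Total capacity cμ = 5·3.96 = 19.80/hr
ρ = λ/(cμ) = 9.42/19.80 = 0.4758
Stable ⇔ ρ < 1: YES
Spare capacity = cμ − λ = 19.80 − 9.42 = 10.38/hr

Final: ρ = 0.4758; stable; margin = 10.38/hr


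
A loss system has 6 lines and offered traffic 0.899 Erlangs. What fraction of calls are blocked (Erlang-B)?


B(c,a) = (a^c/c!) / Σ_{k=0}^{c} a^k/k!
a^6/6! = 0.0007332
Σ terms (k=0..6): 1.00000 + 0.89900 + 0.40410 + 0.12110 + 0.02722 + 0.004893 + 0.0007332 = 2.457039
B = 0.0007332/2.457039 = 0.0002984

Final: 0.0002984


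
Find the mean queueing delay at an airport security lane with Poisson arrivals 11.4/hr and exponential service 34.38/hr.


ρ = 11.4/34.38 = 0.3316
Wq = ρ/(μ−λ) = 0.3316/(34.38 − 11.4) = 0.3316/22.98 = 0.01443 hr

Final: 0.01443 hr


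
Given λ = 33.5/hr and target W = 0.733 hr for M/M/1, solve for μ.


W = 1/(μ−λ) ⇒ μ − λ = 1/W = 1/0.733 = 1.3643
μ = λ + 1/W = 33.5 + 1.3643 = 34.8643 per hr

Final: 34.8643 /hr


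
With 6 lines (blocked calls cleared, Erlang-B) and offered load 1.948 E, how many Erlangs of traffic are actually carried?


B(6,1.948) = 0.010862 (Erlang-B)
Carried load = a(1 − B) = 1.948·(1 − 0.010862) = 1.948·0.989138 = 1.9268 E

Final: 1.9268 Erlangs


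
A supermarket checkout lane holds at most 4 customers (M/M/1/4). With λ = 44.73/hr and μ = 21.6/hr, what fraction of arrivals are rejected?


ρ = λ/μ = 44.73/21.6 = 2.0708
P_K = (1−ρ)ρ^K/(1−ρ^(K+1)) = (-1.0708·18.389952)/(1 − 38.082525)
= -19.692573/-37.082525 = 0.531047

Final: 0.531047


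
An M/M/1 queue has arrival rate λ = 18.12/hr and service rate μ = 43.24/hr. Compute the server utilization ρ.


ρ = λ/μ = 18.12/43.24 = 0.4191

Final: 0.4191


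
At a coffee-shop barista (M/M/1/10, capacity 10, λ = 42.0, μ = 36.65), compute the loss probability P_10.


ρ = λ/μ = 42.0/36.65 = 1.1460
P_K = (1−ρ)ρ^K/(1−ρ^(K+1)) = (-0.1460·3.906188)/(1 − 4.476395)
= -0.570207/-3.476395 = 0.164023

Final: 0.164023


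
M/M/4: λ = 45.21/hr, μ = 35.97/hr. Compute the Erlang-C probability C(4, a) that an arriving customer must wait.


a = λ/μ = 1.2569; ρ = a/4 = 0.3142
P₀ = 0.283342 (from M/M/c formula)
C(c,a) = [a^c/(c!(1−ρ))]·P₀ = [2.49561/(24·0.6858)]·0.283342
= 0.15163·0.283342 = 0.042963

Final: 0.042963


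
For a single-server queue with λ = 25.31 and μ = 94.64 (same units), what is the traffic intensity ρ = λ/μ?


ρ = λ/μ = 25.31/94.64 = 0.2674

Final: 0.2674


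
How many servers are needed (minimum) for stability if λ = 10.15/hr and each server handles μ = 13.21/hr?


Stability requires cμ > λ ⇔ c > λ/μ.
λ/μ = 10.15/13.21 = 0.7684
Minimum integer c = ⌊0.7684⌋ + 1 = 1
Check: 1·13.21 = 13.21 > 10.15, while 0·13.21 = 0.00 ≤ 10.15

Final: 1 servers


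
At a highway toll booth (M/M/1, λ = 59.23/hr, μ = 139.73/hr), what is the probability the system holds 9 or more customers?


ρ = 59.23/139.73 = 0.4239
P(N ≥ n) = ρ^n = 0.4239^9 = 0.0004418

Final: 0.0004418


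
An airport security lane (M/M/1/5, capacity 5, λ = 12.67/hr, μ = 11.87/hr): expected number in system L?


ρ = 12.67/11.87 = 1.0674
L = ρ[1 − (K+1)ρ^K + Kρ^(K+1)] / [(1−ρ)(1−ρ^(K+1))]
Numerator: 1.0674·(1 − 6·1.385573 + 5·1.478956) = 0.086825
Denominator: (-0.06740)·(-0.478956) = 0.032280
L = 0.086825/0.032280 = 2.6897

Final: 2.6897


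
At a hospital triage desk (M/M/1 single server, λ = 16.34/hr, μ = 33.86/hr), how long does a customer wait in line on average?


ρ = 16.34/33.86 = 0.4826
Wq = ρ/(μ−λ) = 0.4826/(33.86 − 16.34) = 0.4826/17.52 = 0.02754 hr

Final: 0.02754 hr


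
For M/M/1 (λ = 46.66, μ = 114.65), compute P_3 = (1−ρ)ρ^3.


ρ = 46.66/114.65 = 0.4070
P_n = (1−ρ)·ρ^n = (1 − 0.4070)·0.4070^3 = 0.5930·0.067408 = 0.039974

Final: 0.039974


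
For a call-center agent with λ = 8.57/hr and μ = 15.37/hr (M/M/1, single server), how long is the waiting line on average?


ρ = 8.57/15.37 = 0.5576
Lq = ρ²/(1−ρ) = 0.3109/0.4424 = 0.7027

Final: 0.7027


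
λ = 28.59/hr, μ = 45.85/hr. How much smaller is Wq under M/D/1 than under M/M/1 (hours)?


ρ = 28.59/45.85 = 0.6236
Wq(M/M/1) = ρ/(μ−λ) = 0.6236/17.26 = 0.03613 hr
Wq(M/D/1) = ρ/(2(μ−λ)) = 0.01806 hr
Savings = 0.03613 − 0.01806 = 0.01806 hr

Final: 0.01806 hr


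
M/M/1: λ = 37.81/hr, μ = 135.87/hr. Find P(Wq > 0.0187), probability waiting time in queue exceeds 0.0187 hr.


ρ = 37.81/135.87 = 0.2783
P(Wq > t) = ρ·e^{−(μ−λ)t} = 0.2783·e^{−1.8337}
= 0.2783·0.159818 = 0.044474

Final: 0.044474


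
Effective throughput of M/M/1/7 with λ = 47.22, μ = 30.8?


ρ = 1.5331; P_K = (1−ρ)ρ^7/(1−ρ^8) = 0.359513
λ_eff = λ(1 − P_K) = 47.22·(1 − 0.359513) = 47.22·0.640487 = 30.2438 /hr

Final: 30.2438 /hr


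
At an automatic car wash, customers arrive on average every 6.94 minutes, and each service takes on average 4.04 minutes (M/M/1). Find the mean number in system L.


λ = 60/6.94 = 8.6455 /hr
μ = 60/4.04 = 14.8515 /hr
ρ = λ/μ = 8.6455/14.8515 = 0.5821
L = ρ/(1−ρ) = 0.5821/0.4179 = 1.3931

Final: 1.3931


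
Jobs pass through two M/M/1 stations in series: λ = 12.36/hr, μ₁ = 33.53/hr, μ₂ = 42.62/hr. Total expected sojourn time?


Each node sees arrival rate λ = 12.36/hr (tandem ⇒ throughput preserved).
W₁ = 1/(μ₁−λ) = 1/(33.53−12.36) = 0.04724 hr
W₂ = 1/(μ₂−λ) = 1/(42.62−12.36) = 0.03305 hr
W_total = W₁ + W₂ = 0.04724 + 0.03305 = 0.08028 hr

Final: 0.08028 hr


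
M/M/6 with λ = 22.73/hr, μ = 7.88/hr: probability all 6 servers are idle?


a = λ/μ = 22.73/7.88 = 2.8845; ρ = a/c = 0.4808
Σ_{k=0}^{5} a^k/k! (terms k=0..5) = 1.00000 + 2.88452 + 4.16022 + 4.00008 + 2.88457 + 1.66412 = 16.59351
Tail: a^6/(6!(1−ρ)) = 576.02232/(720·0.5192) = 1.54075
P₀ = 1/(16.59351 + 1.54075) = 1/18.13426 = 0.055144

Final: 0.055144


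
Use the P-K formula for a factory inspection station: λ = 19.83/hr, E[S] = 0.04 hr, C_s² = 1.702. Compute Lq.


ρ = λ·E[S] = 19.83·0.04 = 0.7932
Lq = ρ²(1+C_s²)/(2(1−ρ)) = 0.6292·(1+1.702)/(2·0.2068)
= 0.6292·2.7020/0.4136 = 4.11027

Final: 4.11027


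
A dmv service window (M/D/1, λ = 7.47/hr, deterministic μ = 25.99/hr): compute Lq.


ρ = 7.47/25.99 = 0.2874
M/D/1: Lq = ρ²/(2(1−ρ)) = 0.08261/(2·0.7126) = 0.05796

Final: 0.05796


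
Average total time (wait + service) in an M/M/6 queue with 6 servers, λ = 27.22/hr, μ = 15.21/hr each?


a = 1.7896; ρ = 0.2983; P₀ = 0.166900
Lq = P₀·a^c·ρ/(c!(1−ρ)²) = 0.004613
Wq = Lq/λ = 0.004613/27.22 = 0.0001695 hr
W = Wq + 1/μ = 0.0001695 + 0.06575 = 0.06592 hr

Final: 0.06592 hr


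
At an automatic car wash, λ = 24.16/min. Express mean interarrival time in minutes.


Mean interarrival time = 1/λ = 1/24.16 minute = 0.04139 minute
In minutes: 0.04139 × 1 = 0.04139 min

Final: 0.04139 min


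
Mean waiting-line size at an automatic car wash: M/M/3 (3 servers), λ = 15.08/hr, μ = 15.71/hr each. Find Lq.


a = λ/μ = 0.9599; ρ = a/3 = 0.3200
P₀ = 0.379166
Lq = P₀·a^c·ρ / (c!·(1−ρ)²) = 0.379166·0.88445·0.3200/(6·0.46245)
= 0.03867

Final: 0.03867


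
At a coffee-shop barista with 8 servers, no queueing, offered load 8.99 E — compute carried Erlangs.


B(8,8.99) = 0.288643 (Erlang-B)
Carried load = a(1 − B) = 8.99·(1 − 0.288643) = 8.99·0.711357 = 6.3951 E

Final: 6.3951 Erlangs


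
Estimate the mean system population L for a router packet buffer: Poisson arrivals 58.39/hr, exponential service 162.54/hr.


ρ = λ/μ = 58.39/162.54 = 0.3592
L = ρ/(1−ρ) = 0.3592/(1 − 0.3592) = 0.3592/0.6408 = 0.5606

Final: 0.5606


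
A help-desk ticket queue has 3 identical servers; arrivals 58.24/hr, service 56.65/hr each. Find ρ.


ρ = λ/(cμ) = 58.24/(3·56.65) = 58.24/169.95 = 0.3427

Final: 0.3427


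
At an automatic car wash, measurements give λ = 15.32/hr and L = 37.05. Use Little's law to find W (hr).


W = L/λ = 37.05/15.32 = 2.4184 hr

Final: 2.4184 hr


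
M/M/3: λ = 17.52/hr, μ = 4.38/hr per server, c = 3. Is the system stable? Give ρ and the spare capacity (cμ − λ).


Total capacity cμ = 3·4.38 = 13.14/hr
ρ = λ/(cμ) = 17.52/13.14 = 1.3333
Stable ⇔ ρ < 1: NO
Spare capacity = cμ − λ = 13.14 − 17.52 = -4.38/hr

Final: ρ = 1.3333; unstable; margin = -4.38/hr


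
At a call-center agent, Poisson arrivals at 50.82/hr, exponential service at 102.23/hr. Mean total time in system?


W = 1/(μ−λ) = 1/(102.23 − 50.82) = 1/51.41 = 0.01945 hr

Final: 0.01945 hr


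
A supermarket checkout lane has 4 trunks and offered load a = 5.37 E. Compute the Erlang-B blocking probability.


B(c,a) = (a^c/c!) / Σ_{k=0}^{c} a^k/k!
a^4/4! = 34.648617
Σ terms (k=0..4): 1.00000 + 5.37000 + 14.41845 + 25.80903 + 34.64862 = 81.246092
B = 34.648617/81.246092 = 0.426465

Final: 0.426465


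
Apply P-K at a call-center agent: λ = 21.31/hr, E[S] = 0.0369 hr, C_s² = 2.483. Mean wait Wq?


ρ = λ·E[S] = 21.31·0.0369 = 0.7863
E[S²] = E[S]²(1+C_s²) = 0.0369²·(1+2.483) = 0.004742
Wq = λ·E[S²]/(2(1−ρ)) = 21.31·0.004742/(2·0.2137) = 0.23650 hr

Final: 0.23650 hr


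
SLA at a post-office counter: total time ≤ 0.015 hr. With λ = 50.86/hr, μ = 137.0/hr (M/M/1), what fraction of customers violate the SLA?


W ~ Exponential(μ−λ) for M/M/1.
μ − λ = 137.0 − 50.86 = 86.1400
P(W > t) = e^{−(μ−λ)t} = e^{−1.2921} = 0.274693

Final: 0.274693


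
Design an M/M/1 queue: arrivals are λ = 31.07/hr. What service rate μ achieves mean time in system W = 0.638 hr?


W = 1/(μ−λ) ⇒ μ − λ = 1/W = 1/0.638 = 1.5674
μ = λ + 1/W = 31.07 + 1.5674 = 32.6374 per hr

Final: 32.6374 /hr


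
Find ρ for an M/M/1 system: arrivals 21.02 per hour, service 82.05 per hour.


ρ = λ/μ = 21.02/82.05 = 0.2562

Final: 0.2562


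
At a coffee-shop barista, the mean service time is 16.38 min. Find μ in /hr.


μ = 1/(service time) in consistent units.
1 hour = 60 min, so μ = 60/16.38 = 3.6630 per hour

Final: 3.6630 /hr


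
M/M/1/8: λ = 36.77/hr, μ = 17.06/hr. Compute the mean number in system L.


ρ = 36.77/17.06 = 2.1553
L = ρ[1 − (K+1)ρ^K + Kρ^(K+1)] / [(1−ρ)(1−ρ^(K+1))]
Numerator: 2.1553·(1 − 9·465.711352 + 8·1003.763565) = 8275.850087
Denominator: (-1.1553)·(-1002.763565) = 1158.526956
L = 8275.850087/1158.526956 = 7.1434

Final: 7.1434


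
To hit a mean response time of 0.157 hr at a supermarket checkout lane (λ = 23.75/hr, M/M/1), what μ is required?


W = 1/(μ−λ) ⇒ μ − λ = 1/W = 1/0.157 = 6.3694
μ = λ + 1/W = 23.75 + 6.3694 = 30.1194 per hr

Final: 30.1194 /hr


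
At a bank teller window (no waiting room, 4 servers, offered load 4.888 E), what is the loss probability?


B(c,a) = (a^c/c!) / Σ_{k=0}^{c} a^k/k!
a^4/4! = 23.785569
Σ terms (k=0..4): 1.00000 + 4.88800 + 11.94627 + 19.46446 + 23.78557 = 61.084300
B = 23.785569/61.084300 = 0.389389

Final: 0.389389


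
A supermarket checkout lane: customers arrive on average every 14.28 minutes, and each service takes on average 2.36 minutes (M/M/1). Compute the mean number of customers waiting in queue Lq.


λ = 60/14.28 = 4.2017 /hr
μ = 60/2.36 = 25.4237 /hr
ρ = λ/μ = 4.2017/25.4237 = 0.1653
Lq = ρ²/(1−ρ) = 0.02731/0.8347 = 0.03272

Final: 0.03272


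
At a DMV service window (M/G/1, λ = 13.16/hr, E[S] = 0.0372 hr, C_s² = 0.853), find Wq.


ρ = λ·E[S] = 13.16·0.0372 = 0.4896
E[S²] = E[S]²(1+C_s²) = 0.0372²·(1+0.853) = 0.002564
Wq = λ·E[S²]/(2(1−ρ)) = 13.16·0.002564/(2·0.5104) = 0.03305 hr

Final: 0.03305 hr


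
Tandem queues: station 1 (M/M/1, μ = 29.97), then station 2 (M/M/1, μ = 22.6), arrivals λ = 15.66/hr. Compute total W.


Each node sees arrival rate λ = 15.66/hr (tandem ⇒ throughput preserved).
W₁ = 1/(μ₁−λ) = 1/(29.97−15.66) = 0.06988 hr
W₂ = 1/(μ₂−λ) = 1/(22.6−15.66) = 0.14409 hr
W_total = W₁ + W₂ = 0.06988 + 0.14409 = 0.21397 hr

Final: 0.21397 hr


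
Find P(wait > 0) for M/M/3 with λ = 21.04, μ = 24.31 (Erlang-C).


a = λ/μ = 0.8655; ρ = a/3 = 0.2885
P₀ = 0.418080 (from M/M/c formula)
C(c,a) = [a^c/(c!(1−ρ))]·P₀ = [0.64831/(6·0.7115)]·0.418080
= 0.15186·0.418080 = 0.063491

Final: 0.063491


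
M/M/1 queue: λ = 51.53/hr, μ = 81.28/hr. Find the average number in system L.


ρ = λ/μ = 51.53/81.28 = 0.6340
L = ρ/(1−ρ) = 0.6340/(1 − 0.6340) = 0.6340/0.3660 = 1.7321

Final: 1.7321
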